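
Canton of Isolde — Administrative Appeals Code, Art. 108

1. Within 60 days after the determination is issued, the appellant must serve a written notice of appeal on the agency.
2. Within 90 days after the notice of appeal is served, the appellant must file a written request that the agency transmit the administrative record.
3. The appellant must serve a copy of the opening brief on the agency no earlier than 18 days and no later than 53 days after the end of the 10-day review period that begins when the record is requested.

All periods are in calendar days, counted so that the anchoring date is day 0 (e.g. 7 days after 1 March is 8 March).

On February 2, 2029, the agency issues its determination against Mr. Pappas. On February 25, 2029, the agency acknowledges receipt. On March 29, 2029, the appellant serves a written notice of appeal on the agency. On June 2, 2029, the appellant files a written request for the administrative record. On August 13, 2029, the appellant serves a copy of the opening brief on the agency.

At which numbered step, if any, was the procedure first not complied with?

Step 1: 60 days after February 2, 2029 (when the determination is issued) is April 3, 2029; completed March 29, 2029, before the deadline.
Step 2: 90 days after March 29, 2029 (when the notice of appeal is served) is June 27, 2029; done June 2, 2029 — timely.
Step 3: the window is 18–53 days after June 12, 2029 (end of the 10-day review period, which began when the record is requested on June 2, 2029), so June 30, 2029 through August 4, 2029; done August 13, 2029 — 9 days after the window closed.

Step 3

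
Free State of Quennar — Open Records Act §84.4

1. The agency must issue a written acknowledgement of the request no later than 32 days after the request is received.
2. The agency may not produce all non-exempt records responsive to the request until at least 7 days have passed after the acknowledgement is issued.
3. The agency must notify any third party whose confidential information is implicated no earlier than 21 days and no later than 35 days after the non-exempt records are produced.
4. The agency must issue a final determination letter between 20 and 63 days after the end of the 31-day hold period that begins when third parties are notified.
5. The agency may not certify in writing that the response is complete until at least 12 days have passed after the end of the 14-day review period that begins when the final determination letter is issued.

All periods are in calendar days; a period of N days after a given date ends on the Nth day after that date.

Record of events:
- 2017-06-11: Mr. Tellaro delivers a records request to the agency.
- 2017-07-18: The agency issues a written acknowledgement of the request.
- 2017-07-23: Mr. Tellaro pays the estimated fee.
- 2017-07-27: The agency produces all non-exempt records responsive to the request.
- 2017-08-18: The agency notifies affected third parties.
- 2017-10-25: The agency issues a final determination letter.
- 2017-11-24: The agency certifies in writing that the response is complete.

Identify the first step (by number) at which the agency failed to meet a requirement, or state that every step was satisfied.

Step 1: 32 days after 2017-06-11 (when the request is received) is 2017-07-13; done 2017-07-18 — 5 days late.
No need to go further; step 1 was not satisfied.

Step 1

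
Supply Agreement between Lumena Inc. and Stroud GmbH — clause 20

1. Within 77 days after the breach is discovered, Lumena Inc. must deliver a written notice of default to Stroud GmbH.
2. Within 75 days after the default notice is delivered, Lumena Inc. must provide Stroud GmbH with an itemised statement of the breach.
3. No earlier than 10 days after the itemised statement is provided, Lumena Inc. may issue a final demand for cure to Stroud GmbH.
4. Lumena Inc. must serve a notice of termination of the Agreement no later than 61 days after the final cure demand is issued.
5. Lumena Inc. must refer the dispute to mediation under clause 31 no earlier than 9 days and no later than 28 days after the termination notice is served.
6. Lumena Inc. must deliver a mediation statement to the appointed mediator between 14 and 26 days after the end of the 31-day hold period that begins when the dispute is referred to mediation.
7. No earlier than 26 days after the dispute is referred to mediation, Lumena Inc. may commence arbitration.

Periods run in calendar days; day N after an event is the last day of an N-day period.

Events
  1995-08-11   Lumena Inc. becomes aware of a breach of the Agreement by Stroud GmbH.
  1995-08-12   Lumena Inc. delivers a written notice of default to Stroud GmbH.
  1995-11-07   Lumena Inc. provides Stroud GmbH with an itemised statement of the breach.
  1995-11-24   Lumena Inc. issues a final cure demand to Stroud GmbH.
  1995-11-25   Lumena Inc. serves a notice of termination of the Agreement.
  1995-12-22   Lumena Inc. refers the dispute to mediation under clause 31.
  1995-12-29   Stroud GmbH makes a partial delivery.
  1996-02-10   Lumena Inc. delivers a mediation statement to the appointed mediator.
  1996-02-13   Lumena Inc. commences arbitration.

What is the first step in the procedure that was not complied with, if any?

Step 2

Step 1: 77 days after 1995-08-11 (when the breach is discovered) is 1995-10-27; completed 1995-08-12, before the deadline.
Step 2: 75 days after 1995-08-12 (when the default notice is delivered) is 1995-10-26; not done until 1995-11-07, 12 days after the deadline.
That is the first point of non-compliance.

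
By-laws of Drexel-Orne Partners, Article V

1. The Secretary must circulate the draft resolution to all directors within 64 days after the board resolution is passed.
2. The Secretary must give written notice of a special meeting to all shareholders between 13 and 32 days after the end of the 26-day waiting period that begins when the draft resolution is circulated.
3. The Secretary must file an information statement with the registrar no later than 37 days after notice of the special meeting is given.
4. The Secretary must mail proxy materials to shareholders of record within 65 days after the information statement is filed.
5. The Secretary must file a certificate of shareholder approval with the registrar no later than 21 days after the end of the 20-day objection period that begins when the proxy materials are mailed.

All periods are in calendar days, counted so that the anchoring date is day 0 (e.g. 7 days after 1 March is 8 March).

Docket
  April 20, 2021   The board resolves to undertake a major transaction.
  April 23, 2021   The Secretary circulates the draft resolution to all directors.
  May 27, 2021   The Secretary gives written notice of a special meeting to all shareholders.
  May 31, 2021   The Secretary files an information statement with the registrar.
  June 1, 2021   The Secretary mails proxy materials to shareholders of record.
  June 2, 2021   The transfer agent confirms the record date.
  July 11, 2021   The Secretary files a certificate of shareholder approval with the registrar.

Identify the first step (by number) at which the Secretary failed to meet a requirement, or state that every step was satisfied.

(1) due by April 20, 2021 + 64 days = June 23, 2021; done April 23, 2021 — timely.
(2) the permitted window runs from May 19, 2021 + 13 = June 1, 2021 to May 19, 2021 + 32 = June 20, 2021; May 27, 2021 is 5 days too early.
That is the first point of non-compliance.

Step 2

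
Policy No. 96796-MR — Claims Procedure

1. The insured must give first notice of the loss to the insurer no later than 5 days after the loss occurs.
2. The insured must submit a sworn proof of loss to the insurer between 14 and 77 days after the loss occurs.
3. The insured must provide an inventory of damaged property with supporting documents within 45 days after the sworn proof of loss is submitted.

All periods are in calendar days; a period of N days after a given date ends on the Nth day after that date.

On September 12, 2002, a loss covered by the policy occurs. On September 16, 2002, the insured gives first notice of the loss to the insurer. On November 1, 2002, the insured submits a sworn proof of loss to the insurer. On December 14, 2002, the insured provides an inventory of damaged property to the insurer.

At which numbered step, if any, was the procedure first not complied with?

Step 1 — counting 5 days from September 12, 2002 (when the loss occurs) gives a deadline of September 17, 2002; done September 16, 2002 — timely.
Step 2 — 14 and 77 days from September 12, 2002 (when the loss occurs) are September 26, 2002 and November 28, 2002 respectively; November 1, 2002 falls inside that range.
Step 3 — counting 45 days from November 1, 2002 (when the sworn proof of loss is submitted) gives a deadline of December 16, 2002; done December 14, 2002 — timely.

None — every step was satisfied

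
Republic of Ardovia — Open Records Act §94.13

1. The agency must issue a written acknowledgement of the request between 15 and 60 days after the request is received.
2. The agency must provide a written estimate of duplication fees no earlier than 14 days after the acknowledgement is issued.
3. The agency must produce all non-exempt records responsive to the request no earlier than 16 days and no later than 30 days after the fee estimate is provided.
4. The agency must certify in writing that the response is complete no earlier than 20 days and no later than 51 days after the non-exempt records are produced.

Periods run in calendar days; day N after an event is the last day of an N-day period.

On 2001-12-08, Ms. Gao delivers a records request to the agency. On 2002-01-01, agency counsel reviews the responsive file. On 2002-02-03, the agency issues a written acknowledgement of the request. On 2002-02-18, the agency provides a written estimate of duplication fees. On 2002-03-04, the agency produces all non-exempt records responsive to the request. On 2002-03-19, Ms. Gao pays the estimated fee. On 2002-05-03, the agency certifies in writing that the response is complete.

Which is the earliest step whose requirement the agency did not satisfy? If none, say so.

Step 3

(1) the permitted window runs from 2001-12-08 + 15 = 2001-12-23 to 2001-12-08 + 60 = 2002-02-06; 2002-02-03 falls inside that range.
(2) permitted from 2002-02-03 + 14 days = 2002-02-17 onward; done 2002-02-18 — permitted.
(3) the permitted window runs from 2002-02-18 + 16 = 2002-03-06 to 2002-02-18 + 30 = 2002-03-20; 2002-03-04 is 2 days too early.
Later steps need not be reached.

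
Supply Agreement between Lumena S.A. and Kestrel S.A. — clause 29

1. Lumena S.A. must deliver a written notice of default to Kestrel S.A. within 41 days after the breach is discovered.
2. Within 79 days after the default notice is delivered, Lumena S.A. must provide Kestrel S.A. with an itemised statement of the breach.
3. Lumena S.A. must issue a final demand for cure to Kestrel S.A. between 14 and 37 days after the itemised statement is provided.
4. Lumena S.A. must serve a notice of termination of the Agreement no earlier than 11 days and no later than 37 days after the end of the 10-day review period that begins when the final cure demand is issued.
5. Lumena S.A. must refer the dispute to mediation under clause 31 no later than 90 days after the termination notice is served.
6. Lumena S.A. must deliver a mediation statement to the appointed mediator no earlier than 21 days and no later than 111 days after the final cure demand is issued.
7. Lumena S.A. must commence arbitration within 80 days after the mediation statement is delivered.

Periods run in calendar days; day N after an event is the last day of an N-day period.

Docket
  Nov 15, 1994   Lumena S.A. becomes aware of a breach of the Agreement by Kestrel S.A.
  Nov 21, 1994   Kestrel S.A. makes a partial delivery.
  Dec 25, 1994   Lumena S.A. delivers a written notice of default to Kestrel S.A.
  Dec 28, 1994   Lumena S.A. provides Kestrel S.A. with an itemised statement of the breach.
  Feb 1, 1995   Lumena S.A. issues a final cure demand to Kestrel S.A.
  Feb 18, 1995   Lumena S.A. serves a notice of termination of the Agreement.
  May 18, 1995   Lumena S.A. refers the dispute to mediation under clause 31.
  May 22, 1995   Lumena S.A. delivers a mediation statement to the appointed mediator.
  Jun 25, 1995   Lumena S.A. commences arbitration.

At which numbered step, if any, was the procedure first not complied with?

Step 4

(1) due by Nov 15, 1994 + 41 days = Dec 26, 1994; completed Dec 25, 1994, before the deadline.
(2) due by Dec 25, 1994 + 79 days = Mar 14, 1995; done Dec 28, 1994 — timely.
(3) the permitted window runs from Dec 28, 1994 + 14 = Jan 11, 1995 to Dec 28, 1994 + 37 = Feb 3, 1995; done Feb 1, 1995 — within the window.
(4) the permitted window runs from Feb 11, 1995 + 11 = Feb 22, 1995 to Feb 11, 1995 + 37 = Mar 20, 1995; done Feb 18, 1995 — 4 days before the window opened.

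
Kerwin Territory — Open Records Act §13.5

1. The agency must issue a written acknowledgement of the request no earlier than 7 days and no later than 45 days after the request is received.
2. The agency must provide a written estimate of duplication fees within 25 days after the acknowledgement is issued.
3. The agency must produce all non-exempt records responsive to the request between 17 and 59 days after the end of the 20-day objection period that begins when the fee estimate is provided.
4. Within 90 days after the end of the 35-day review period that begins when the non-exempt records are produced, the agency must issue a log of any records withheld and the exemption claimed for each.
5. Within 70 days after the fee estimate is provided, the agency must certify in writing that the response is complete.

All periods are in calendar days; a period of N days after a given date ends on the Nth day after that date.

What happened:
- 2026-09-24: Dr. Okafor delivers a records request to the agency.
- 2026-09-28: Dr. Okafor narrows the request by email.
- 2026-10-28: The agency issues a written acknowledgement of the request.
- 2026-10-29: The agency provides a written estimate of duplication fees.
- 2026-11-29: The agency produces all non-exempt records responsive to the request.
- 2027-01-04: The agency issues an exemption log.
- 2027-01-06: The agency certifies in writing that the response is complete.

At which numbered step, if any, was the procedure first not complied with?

Step 3

Step 1: the window is 7–45 days after 2026-09-24 (when the request is received), so 2026-10-01 through 2026-11-08; 2026-10-28 falls inside that range.
Step 2: 25 days after 2026-10-28 (when the acknowledgement is issued) is 2026-11-22; completed 2026-10-29, before the deadline.
Step 3: the window is 17–59 days after 2026-11-18 (end of the 20-day objection period, which began when the fee estimate is provided on 2026-10-29), so 2026-12-05 through 2027-01-16; 2026-11-29 is 6 days too early.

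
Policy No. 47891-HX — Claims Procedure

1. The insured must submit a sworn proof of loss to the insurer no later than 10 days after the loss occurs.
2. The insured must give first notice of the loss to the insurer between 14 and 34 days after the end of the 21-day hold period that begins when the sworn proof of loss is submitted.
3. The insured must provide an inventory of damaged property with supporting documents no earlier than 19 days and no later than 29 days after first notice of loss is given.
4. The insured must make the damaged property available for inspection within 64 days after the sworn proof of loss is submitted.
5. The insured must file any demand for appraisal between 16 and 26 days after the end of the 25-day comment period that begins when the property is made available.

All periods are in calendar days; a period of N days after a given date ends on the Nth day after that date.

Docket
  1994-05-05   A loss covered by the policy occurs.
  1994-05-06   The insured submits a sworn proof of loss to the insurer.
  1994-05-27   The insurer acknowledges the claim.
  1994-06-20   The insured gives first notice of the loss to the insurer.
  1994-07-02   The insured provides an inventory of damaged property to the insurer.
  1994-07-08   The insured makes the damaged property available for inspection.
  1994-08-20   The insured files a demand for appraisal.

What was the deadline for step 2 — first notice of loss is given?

1994-06-30

The sworn proof of loss is submitted on 1994-05-06; the 21-day hold period therefore ends 1994-05-27, and step 2 runs from that date. The window is 14–34 days after 1994-05-27; it closes on 1994-06-30.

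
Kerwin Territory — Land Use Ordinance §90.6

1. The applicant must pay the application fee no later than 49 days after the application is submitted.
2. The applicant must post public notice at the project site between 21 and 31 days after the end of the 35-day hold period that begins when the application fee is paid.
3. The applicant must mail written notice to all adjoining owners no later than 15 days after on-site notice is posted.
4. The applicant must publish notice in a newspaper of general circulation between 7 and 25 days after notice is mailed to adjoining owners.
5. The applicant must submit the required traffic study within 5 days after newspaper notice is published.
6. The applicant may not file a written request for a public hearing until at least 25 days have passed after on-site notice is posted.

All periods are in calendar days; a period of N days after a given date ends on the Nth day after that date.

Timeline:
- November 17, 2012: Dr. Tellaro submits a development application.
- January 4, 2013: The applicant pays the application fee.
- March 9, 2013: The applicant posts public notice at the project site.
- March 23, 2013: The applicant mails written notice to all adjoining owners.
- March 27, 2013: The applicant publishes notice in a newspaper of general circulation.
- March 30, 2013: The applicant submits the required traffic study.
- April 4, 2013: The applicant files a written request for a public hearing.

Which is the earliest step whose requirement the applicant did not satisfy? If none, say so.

Step 1 — counting 49 days from November 17, 2012 (when the application is submitted) gives a deadline of January 5, 2013; January 4, 2013 is within that limit.
Step 2 — 21 and 31 days from February 8, 2013 (end of the 35-day hold period, which began when the application fee is paid on January 4, 2013) are March 1, 2013 and March 11, 2013 respectively; done March 9, 2013 — within the window.
Step 3 — counting 15 days from March 9, 2013 (when on-site notice is posted) gives a deadline of March 24, 2013; completed March 23, 2013, before the deadline.
Step 4 — 7 and 25 days from March 23, 2013 (when notice is mailed to adjoining owners) are March 30, 2013 and April 17, 2013 respectively; March 27, 2013 is 3 days too early.

Step 4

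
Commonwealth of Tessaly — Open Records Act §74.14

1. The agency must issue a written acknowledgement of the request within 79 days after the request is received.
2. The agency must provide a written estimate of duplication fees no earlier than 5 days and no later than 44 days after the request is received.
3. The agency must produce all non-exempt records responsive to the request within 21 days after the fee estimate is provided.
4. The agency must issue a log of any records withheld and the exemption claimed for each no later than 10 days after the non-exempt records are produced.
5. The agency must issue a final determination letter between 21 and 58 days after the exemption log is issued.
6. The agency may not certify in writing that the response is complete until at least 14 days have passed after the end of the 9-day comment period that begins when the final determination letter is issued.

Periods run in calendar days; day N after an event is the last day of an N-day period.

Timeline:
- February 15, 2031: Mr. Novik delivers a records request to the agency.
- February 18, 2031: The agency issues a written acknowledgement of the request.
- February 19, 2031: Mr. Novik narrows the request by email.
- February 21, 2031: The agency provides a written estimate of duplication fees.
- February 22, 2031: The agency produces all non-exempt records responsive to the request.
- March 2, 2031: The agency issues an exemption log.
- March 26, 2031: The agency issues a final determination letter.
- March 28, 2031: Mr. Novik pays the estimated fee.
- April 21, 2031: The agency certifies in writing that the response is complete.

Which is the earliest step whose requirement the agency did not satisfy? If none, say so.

Step 1: 79 days after February 15, 2031 (when the request is received) is May 5, 2031; February 18, 2031 is within that limit.
Step 2: the window is 5–44 days after February 15, 2031 (when the request is received), so February 20, 2031 through March 31, 2031; done February 21, 2031 — within the window.
Step 3: 21 days after February 21, 2031 (when the fee estimate is provided) is March 14, 2031; February 22, 2031 is within that limit.
Step 4: 10 days after February 22, 2031 (when the non-exempt records are produced) is March 4, 2031; completed March 2, 2031, before the deadline.
Step 5: the window is 21–58 days after March 2, 2031 (when the exemption log is issued), so March 23, 2031 through April 29, 2031; March 26, 2031 falls inside that range.
Step 6: the earliest permitted date is 14 days after April 4, 2031 (end of the 9-day comment period, which began when the final determination letter is issued on March 26, 2031), i.e. April 18, 2031; done April 21, 2031 — permitted.

None — every step was satisfied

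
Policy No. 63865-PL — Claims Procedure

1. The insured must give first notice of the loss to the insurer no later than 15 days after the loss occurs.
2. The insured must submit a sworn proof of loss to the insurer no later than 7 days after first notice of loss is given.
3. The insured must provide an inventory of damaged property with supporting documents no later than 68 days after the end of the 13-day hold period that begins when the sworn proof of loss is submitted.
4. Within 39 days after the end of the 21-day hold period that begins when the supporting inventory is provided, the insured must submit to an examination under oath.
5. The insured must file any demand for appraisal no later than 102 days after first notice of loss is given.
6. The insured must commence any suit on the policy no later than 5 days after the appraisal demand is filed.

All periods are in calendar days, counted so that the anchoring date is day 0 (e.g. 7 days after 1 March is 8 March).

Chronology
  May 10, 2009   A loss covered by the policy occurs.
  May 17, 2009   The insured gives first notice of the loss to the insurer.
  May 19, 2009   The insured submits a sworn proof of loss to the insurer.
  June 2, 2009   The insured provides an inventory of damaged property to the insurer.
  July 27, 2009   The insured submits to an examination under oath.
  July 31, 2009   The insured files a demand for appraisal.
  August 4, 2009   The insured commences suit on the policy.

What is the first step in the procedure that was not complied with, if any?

None — every step was satisfied

Step 1: 15 days after May 10, 2009 (when the loss occurs) is May 25, 2009; completed May 17, 2009, before the deadline.
Step 2: 7 days after May 17, 2009 (when first notice of loss is given) is May 24, 2009; May 19, 2009 is within that limit.
Step 3: 68 days after June 1, 2009 (end of the 13-day hold period, which began when the sworn proof of loss is submitted on May 19, 2009) is August 8, 2009; completed June 2, 2009, before the deadline.
Step 4: 39 days after June 23, 2009 (end of the 21-day hold period, which began when the supporting inventory is provided on June 2, 2009) is August 1, 2009; July 27, 2009 is within that limit.
Step 5: 102 days after May 17, 2009 (when first notice of loss is given) is August 27, 2009; done July 31, 2009 — timely.
Step 6: 5 days after July 31, 2009 (when the appraisal demand is filed) is August 5, 2009; completed August 4, 2009, before the deadline.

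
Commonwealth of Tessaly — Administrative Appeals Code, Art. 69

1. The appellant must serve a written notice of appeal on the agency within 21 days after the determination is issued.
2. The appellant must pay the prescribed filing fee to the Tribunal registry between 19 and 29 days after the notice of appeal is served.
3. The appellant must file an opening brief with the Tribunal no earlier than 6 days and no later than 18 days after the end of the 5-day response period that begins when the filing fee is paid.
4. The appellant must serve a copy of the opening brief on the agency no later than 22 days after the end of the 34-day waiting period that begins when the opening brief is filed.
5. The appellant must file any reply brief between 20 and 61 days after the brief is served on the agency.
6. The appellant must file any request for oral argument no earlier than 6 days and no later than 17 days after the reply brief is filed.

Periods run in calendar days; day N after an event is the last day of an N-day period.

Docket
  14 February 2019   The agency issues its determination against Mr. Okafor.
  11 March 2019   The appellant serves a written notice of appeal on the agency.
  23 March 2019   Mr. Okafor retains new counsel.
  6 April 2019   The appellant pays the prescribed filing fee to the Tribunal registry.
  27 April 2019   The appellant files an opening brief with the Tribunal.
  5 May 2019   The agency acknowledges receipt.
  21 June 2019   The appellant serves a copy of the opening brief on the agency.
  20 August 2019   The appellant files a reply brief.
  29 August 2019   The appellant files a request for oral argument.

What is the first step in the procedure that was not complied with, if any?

Step 1

Step 1 — counting 21 days from 14 February 2019 (when the determination is issued) gives a deadline of 7 March 2019; 11 March 2019 misses that deadline by 4 days.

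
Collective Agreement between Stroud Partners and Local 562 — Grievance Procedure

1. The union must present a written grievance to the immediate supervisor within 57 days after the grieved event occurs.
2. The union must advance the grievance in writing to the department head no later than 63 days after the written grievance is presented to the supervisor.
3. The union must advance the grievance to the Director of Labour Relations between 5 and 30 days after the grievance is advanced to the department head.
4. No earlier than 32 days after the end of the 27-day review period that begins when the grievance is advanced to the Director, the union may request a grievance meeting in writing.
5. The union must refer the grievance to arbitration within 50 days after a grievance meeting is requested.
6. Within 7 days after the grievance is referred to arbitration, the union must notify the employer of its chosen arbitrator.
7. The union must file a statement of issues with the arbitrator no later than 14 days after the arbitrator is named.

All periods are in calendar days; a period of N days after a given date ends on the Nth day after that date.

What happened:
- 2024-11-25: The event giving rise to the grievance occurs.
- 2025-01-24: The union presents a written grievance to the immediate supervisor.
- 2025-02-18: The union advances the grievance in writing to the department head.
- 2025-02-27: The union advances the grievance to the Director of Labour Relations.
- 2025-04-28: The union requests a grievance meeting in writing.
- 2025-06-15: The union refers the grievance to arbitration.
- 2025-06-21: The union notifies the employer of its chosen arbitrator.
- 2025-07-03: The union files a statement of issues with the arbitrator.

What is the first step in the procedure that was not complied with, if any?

Step 1

(1) due by 2024-11-25 + 57 days = 2025-01-21; not done until 2025-01-24, 3 days after the deadline.
The procedure was therefore not followed at step 1.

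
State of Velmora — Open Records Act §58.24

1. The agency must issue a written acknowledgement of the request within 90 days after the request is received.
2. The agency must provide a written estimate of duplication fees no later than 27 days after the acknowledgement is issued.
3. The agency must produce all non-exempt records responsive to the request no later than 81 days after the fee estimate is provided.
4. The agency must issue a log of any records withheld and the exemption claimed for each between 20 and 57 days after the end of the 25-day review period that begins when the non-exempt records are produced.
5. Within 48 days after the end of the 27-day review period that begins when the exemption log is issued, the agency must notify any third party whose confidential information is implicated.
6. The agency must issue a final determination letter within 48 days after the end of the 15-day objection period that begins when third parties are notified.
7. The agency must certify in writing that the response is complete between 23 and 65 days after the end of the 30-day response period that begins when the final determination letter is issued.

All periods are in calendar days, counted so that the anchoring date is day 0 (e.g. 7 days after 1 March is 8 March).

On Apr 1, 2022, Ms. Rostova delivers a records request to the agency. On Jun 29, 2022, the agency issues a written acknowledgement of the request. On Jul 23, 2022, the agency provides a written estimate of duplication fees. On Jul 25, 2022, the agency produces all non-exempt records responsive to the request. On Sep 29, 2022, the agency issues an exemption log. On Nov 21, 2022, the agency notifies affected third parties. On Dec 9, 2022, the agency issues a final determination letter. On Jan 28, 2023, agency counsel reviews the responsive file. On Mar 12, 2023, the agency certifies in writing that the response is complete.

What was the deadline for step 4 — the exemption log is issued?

Oct 15, 2022

The non-exempt records are produced on Jul 25, 2022; the 25-day review period therefore ends Aug 19, 2022, and step 4 runs from that date. The window is 20–57 days after Aug 19, 2022; it closes on Oct 15, 2022.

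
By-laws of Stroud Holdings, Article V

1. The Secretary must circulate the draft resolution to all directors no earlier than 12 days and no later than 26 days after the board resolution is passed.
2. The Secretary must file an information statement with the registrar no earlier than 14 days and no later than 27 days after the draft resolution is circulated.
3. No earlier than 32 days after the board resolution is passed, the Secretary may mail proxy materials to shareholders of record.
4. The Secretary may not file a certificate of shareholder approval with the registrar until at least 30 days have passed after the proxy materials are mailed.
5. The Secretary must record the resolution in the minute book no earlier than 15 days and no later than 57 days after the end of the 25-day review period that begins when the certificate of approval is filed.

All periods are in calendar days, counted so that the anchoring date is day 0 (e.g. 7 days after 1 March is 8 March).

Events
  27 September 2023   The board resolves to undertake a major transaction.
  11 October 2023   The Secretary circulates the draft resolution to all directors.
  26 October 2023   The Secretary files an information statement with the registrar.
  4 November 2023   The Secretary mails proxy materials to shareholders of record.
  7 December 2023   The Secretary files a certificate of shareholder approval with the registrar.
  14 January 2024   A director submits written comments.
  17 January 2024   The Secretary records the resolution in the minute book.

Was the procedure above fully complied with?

(1) the permitted window runs from 27 September 2023 + 12 = 9 October 2023 to 27 September 2023 + 26 = 23 October 2023; done 11 October 2023, which is between those dates.
(2) the permitted window runs from 11 October 2023 + 14 = 25 October 2023 to 11 October 2023 + 27 = 7 November 2023; done 26 October 2023 — within the window.
(3) permitted from 27 September 2023 + 32 days = 29 October 2023 onward; done 4 November 2023 — permitted.
(4) permitted from 4 November 2023 + 30 days = 4 December 2023 onward; done 7 December 2023 — permitted.
(5) the permitted window runs from 1 January 2024 + 15 = 16 January 2024 to 1 January 2024 + 57 = 27 February 2024; done 17 January 2024 — within the window.

Yes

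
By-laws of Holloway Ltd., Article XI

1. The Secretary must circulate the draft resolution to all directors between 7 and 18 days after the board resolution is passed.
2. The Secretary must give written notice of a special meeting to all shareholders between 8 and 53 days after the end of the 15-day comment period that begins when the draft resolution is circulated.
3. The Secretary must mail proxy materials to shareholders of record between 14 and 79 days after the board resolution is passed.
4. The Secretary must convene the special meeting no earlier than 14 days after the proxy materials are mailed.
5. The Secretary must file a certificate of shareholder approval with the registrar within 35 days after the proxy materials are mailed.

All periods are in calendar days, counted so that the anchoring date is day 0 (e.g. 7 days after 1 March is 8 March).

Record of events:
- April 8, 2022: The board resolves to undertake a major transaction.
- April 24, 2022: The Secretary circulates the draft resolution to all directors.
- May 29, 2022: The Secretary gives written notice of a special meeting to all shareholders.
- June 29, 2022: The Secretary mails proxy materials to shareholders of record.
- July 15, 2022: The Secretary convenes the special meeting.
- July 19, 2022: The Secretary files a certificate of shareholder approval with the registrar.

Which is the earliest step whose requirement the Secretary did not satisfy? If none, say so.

Step 1: the window is 7–18 days after April 8, 2022 (when the board resolution is passed), so April 15, 2022 through April 26, 2022; done April 24, 2022 — within the window.
Step 2: the window is 8–53 days after May 9, 2022 (end of the 15-day comment period, which began when the draft resolution is circulated on April 24, 2022), so May 17, 2022 through July 1, 2022; done May 29, 2022 — within the window.
Step 3: the window is 14–79 days after April 8, 2022 (when the board resolution is passed), so April 22, 2022 through June 26, 2022; June 29, 2022 is 3 days past the end of the window.
Later steps need not be reached.

Step 3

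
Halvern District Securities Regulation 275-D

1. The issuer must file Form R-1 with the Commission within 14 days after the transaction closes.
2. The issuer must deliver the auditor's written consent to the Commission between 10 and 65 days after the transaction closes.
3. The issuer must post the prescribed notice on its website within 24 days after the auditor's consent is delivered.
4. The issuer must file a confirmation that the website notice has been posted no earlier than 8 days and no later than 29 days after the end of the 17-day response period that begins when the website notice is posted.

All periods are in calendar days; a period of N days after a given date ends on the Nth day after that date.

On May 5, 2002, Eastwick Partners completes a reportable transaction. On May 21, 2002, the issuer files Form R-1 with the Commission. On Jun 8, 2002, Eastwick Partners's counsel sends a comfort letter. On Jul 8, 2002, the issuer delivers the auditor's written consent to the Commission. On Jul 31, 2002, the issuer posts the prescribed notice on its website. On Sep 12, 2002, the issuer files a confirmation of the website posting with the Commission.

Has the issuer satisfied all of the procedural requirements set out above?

No

(1) due by May 5, 2002 + 14 days = May 19, 2002; done May 21, 2002 — 2 days late.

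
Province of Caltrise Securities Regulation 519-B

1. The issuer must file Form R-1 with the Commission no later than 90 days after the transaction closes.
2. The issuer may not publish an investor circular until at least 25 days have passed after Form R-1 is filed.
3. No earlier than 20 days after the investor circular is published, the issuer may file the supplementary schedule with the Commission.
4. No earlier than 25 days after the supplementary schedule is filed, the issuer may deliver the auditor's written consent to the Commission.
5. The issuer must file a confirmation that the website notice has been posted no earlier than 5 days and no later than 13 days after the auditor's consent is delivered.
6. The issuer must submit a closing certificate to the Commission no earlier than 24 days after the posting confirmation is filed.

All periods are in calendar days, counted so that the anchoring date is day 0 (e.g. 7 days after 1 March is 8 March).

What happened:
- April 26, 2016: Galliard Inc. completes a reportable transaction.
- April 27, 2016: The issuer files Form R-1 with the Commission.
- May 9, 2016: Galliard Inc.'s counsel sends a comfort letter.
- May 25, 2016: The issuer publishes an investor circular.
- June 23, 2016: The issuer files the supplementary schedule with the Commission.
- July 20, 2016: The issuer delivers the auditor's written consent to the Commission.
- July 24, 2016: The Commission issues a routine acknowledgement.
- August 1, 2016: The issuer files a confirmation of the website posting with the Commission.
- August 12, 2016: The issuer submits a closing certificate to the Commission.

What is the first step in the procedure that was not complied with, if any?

Step 6

Step 1: 90 days after April 26, 2016 (when the transaction closes) is July 25, 2016; completed April 27, 2016, before the deadline.
Step 2: the earliest permitted date is 25 days after April 27, 2016 (when Form R-1 is filed), i.e. May 22, 2016; done May 25, 2016, after the minimum wait.
Step 3: the earliest permitted date is 20 days after May 25, 2016 (when the investor circular is published), i.e. June 14, 2016; done June 23, 2016, after the minimum wait.
Step 4: the earliest permitted date is 25 days after June 23, 2016 (when the supplementary schedule is filed), i.e. July 18, 2016; done July 20, 2016 — permitted.
Step 5: the window is 5–13 days after July 20, 2016 (when the auditor's consent is delivered), so July 25, 2016 through August 2, 2016; done August 1, 2016, which is between those dates.
Step 6: the earliest permitted date is 24 days after August 1, 2016 (when the posting confirmation is filed), i.e. August 25, 2016; done August 12, 2016 — 13 days too early.
The analysis stops there.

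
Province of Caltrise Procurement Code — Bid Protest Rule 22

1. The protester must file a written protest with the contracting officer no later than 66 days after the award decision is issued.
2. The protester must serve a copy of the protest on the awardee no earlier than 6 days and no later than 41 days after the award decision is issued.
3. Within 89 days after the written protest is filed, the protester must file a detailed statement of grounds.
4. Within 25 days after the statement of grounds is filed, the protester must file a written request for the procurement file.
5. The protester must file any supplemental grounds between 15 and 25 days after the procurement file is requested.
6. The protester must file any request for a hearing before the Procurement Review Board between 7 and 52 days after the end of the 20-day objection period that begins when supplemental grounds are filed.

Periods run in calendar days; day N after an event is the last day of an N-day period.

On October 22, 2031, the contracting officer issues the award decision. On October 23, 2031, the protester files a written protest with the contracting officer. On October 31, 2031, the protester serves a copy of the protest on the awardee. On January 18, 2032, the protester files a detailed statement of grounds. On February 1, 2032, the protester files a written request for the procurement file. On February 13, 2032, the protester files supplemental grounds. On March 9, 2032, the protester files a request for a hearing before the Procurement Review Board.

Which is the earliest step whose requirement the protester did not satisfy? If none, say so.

Step 5

Step 1 — counting 66 days from October 22, 2031 (when the award decision is issued) gives a deadline of December 27, 2031; October 23, 2031 is within that limit.
Step 2 — 6 and 41 days from October 22, 2031 (when the award decision is issued) are October 28, 2031 and December 2, 2031 respectively; done October 31, 2031 — within the window.
Step 3 — counting 89 days from October 23, 2031 (when the written protest is filed) gives a deadline of January 20, 2032; done January 18, 2032 — timely.
Step 4 — counting 25 days from January 18, 2032 (when the statement of grounds is filed) gives a deadline of February 12, 2032; February 1, 2032 is within that limit.
Step 5 — 15 and 25 days from February 1, 2032 (when the procurement file is requested) are February 16, 2032 and February 26, 2032 respectively; February 13, 2032 is 3 days too early.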